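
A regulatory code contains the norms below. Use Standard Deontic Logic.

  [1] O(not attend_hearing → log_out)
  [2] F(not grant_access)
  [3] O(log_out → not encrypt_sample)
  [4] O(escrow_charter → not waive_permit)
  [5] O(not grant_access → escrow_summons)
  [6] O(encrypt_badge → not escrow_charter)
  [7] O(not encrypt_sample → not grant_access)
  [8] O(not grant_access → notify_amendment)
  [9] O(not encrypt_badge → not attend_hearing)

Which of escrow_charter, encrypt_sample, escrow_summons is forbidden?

escrow_charter

F(not grant_access) at premise 2 means O(grant_access).
Premise 7, O(not encrypt_sample → not grant_access), contraposes to O(grant_access → encrypt_sample); with O(grant_access) we get O(encrypt_sample).
Premise 3, O(log_out → not encrypt_sample), contraposes to O(encrypt_sample → not log_out); with O(encrypt_sample) we get O(not log_out).
The contrapositive of premise 1 (O(not attend_hearing → log_out)) is O(not log_out → attend_hearing), and O(not log_out) is already established, so O(attend_hearing).
Premise 9 is O(not encrypt_badge → not attend_hearing); contrapositively O(attend_hearing → encrypt_badge). Since O(attend_hearing) holds, K gives O(encrypt_badge).
With premise 6, O(encrypt_badge → not escrow_charter), the K-axiom yields O(not escrow_charter).
So O(not escrow_charter) holds, i.e. escrow_charter is forbidden. None of the other listed options is forbidden under the premises.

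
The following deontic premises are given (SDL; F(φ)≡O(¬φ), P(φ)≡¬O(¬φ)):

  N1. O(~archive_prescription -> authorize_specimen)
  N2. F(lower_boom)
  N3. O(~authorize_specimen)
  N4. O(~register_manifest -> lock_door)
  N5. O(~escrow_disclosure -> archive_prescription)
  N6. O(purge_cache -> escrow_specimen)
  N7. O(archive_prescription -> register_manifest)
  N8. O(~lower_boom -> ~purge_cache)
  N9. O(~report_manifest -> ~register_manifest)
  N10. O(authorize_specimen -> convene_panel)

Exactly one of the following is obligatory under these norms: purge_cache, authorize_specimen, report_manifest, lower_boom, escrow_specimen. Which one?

report_manifest

From premise 3 we have O(~authorize_specimen).
Premise 1 is O(~archive_prescription -> authorize_specimen); contrapositively O(~authorize_specimen -> archive_prescription). Since O(~authorize_specimen) holds, K gives O(archive_prescription).
From O(archive_prescription) and premise 7, O(archive_prescription -> register_manifest), we obtain O(register_manifest).
Premise 9, O(~report_manifest -> ~register_manifest), contraposes to O(register_manifest -> report_manifest); with O(register_manifest) we get O(report_manifest).
So O(report_manifest) holds — report_manifest is obligatory. None of the other listed options is made obligatory by any chain of premises.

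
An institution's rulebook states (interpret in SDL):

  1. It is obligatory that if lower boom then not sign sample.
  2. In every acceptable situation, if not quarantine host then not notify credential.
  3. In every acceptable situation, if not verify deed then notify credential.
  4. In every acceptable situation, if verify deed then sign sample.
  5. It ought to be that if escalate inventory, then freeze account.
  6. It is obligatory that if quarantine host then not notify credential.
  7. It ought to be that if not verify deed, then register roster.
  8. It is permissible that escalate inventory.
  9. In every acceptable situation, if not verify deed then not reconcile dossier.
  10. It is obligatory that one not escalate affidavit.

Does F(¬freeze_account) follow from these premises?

Premise 5 is O(escalate_inventory → freeze_account), but O(escalate_inventory) is not derivable from the premises (the permission P(escalate_inventory) asserts only ¬O(¬escalate_inventory), not O(escalate_inventory)), so it does not yield O(freeze_account).
No other premise forces O(freeze_account). An ideal world satisfying every premise can still have ¬freeze_account true, so F(¬freeze_account) is not derivable.

No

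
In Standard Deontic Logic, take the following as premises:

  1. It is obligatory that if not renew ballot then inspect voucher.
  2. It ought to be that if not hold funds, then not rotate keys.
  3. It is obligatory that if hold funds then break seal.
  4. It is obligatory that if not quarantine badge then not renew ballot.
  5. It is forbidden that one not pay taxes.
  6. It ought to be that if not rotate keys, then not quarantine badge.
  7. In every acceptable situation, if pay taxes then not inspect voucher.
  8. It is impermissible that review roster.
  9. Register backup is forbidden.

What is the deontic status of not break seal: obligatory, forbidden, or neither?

Forbidden

Premise 5 is F(¬pay_taxes), i.e. O(pay_taxes).
Premise 7 is O(pay_taxes → ¬inspect_voucher); since O(pay_taxes), deontic closure gives O(¬inspect_voucher).
Premise 1 is O(¬renew_ballot → inspect_voucher); contrapositively O(¬inspect_voucher → renew_ballot). Since O(¬inspect_voucher) holds, K gives O(renew_ballot).
Premise 4 is O(¬quarantine_badge → ¬renew_ballot); contrapositively O(renew_ballot → quarantine_badge). Since O(renew_ballot) holds, K gives O(quarantine_badge).
Premise 6, O(¬rotate_keys → ¬quarantine_badge), contraposes to O(quarantine_badge → rotate_keys); with O(quarantine_badge) we get O(rotate_keys).
Premise 2, O(¬hold_funds → ¬rotate_keys), contraposes to O(rotate_keys → hold_funds); with O(rotate_keys) we get O(hold_funds).
With premise 3, O(hold_funds → break_seal), the K-axiom yields O(break_seal).
Premises 8, 9 do not contribute to this derivation.
Thus O(break_seal), which is F(¬break_seal): ¬break_seal is forbidden.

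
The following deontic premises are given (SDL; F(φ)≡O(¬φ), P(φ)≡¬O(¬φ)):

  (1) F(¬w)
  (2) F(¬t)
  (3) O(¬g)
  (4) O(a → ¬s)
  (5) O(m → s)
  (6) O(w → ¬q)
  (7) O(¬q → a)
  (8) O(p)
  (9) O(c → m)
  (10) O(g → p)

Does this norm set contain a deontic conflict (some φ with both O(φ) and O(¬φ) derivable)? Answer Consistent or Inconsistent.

Premise 10 is O(g → p); even if O(p) held, inferring O(g) would be affirming the consequent — invalid.
So O(g) is not derivable, and the apparent clash with O(¬g) does not arise.
A world satisfying every obligation exists (e.g. a=true, c=false, g=false, m=false, p=true, q=false, s=false, t=true, w=true); no atom is both obligatory and forbidden, so the set is consistent.

Consistent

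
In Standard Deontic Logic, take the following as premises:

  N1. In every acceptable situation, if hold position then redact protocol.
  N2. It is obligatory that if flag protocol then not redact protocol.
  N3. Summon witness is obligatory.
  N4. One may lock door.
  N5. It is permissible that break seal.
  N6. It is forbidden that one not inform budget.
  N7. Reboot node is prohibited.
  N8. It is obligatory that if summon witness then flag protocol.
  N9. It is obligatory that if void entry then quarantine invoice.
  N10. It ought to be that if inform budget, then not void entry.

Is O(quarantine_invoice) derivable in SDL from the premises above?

No

Premise 9 is O(void_entry → quarantine_invoice), but O(void_entry) is not derivable from the premises, so it does not yield O(quarantine_invoice).
No other premise forces O(quarantine_invoice). An ideal world satisfying every premise can still have quarantine_invoice false, so O(quarantine_invoice) is not derivable.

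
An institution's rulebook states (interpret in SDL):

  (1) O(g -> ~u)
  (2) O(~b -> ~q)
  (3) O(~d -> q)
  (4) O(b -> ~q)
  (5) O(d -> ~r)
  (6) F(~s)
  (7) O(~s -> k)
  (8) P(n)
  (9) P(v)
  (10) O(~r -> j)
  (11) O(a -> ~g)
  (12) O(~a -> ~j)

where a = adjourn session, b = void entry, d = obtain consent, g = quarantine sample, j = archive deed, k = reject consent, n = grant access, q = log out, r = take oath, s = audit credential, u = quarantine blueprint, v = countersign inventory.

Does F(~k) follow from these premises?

No

Premise 7 is O(~s -> k), but O(~s) is not derivable from the premises, so it does not yield O(k).
No other premise forces O(k). An ideal world satisfying every premise can still have ~k true, so F(~k) is not derivable.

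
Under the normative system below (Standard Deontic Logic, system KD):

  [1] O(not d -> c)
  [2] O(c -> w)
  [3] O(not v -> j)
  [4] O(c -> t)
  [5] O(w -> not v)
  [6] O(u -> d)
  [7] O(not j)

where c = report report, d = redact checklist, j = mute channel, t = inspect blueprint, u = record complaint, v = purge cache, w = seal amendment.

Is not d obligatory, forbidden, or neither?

Forbidden

Premise 7 gives O(not j).
Premise 3 is O(not v -> j); contrapositively O(not j -> v). Since O(not j) holds, K gives O(v).
The contrapositive of premise 5 (O(w -> not v)) is O(v -> not w), and O(v) is already established, so O(not w).
The contrapositive of premise 2 (O(c -> w)) is O(not w -> not c), and O(not w) is already established, so O(not c).
Premise 1, O(not d -> c), contraposes to O(not c -> d); with O(not c) we get O(d).
Premises 4, 6 do not contribute to this derivation.
Thus O(d), which is F(not d): not d is forbidden.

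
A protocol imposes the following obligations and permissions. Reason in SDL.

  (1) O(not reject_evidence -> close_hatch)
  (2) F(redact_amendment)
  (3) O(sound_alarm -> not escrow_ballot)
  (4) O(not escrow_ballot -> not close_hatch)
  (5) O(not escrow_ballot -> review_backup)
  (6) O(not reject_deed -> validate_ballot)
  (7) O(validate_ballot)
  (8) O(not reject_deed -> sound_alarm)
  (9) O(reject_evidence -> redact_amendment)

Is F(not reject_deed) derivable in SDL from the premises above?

Premise 2 is F(redact_amendment), i.e. O(not redact_amendment).
Premise 9 is O(reject_evidence -> redact_amendment); contrapositively O(not redact_amendment -> not reject_evidence). Since O(not redact_amendment) holds, K gives O(not reject_evidence).
Premise 1 is O(not reject_evidence -> close_hatch); since O(not reject_evidence), deontic closure gives O(close_hatch).
The contrapositive of premise 4 (O(not escrow_ballot -> not close_hatch)) is O(close_hatch -> escrow_ballot), and O(close_hatch) is already established, so O(escrow_ballot).
The contrapositive of premise 3 (O(sound_alarm -> not escrow_ballot)) is O(escrow_ballot -> not sound_alarm), and O(escrow_ballot) is already established, so O(not sound_alarm).
The contrapositive of premise 8 (O(not reject_deed -> sound_alarm)) is O(not sound_alarm -> reject_deed), and O(not sound_alarm) is already established, so O(reject_deed).
Premises 5, 6, 7 do not contribute to this derivation.
So O(reject_deed) holds, i.e. F(not reject_deed). The claim follows.

Yes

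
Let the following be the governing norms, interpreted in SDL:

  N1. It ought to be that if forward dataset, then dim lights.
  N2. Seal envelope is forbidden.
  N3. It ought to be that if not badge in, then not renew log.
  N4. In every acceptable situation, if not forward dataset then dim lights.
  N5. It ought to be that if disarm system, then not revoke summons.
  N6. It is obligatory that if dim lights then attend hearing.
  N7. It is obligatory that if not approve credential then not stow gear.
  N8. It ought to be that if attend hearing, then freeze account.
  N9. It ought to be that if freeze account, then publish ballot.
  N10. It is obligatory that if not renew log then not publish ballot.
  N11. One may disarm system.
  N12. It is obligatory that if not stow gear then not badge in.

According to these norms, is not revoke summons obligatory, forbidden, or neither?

Neither

Premise 5 is O(disarm_system → ¬revoke_summons), but O(disarm_system) is not derivable from the premises (the permission P(disarm_system) asserts only ¬O(¬disarm_system), not O(disarm_system)), so it does not yield O(¬revoke_summons).
No premise or chain of K-axiom applications forces O(¬revoke_summons), and none forces O(revoke_summons). So ¬revoke_summons is neither obligatory nor forbidden under these norms.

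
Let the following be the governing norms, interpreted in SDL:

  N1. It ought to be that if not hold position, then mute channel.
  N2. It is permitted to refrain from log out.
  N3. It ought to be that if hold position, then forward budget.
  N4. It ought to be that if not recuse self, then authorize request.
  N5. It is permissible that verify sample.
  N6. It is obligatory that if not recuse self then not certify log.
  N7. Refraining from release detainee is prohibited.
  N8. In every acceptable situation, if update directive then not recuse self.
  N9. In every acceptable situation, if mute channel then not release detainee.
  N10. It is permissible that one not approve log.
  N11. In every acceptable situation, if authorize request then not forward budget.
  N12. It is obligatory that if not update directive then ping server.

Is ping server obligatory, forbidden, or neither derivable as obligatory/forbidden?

Premise 7 is F(¬release_detainee), i.e. O(release_detainee).
Premise 9, O(mute_channel → ¬release_detainee), contraposes to O(release_detainee → ¬mute_channel); with O(release_detainee) we get O(¬mute_channel).
Premise 1 is O(¬hold_position → mute_channel); contrapositively O(¬mute_channel → hold_position). Since O(¬mute_channel) holds, K gives O(hold_position).
From O(hold_position) and premise 3, O(hold_position → forward_budget), we obtain O(forward_budget).
The contrapositive of premise 11 (O(authorize_request → ¬forward_budget)) is O(forward_budget → ¬authorize_request), and O(forward_budget) is already established, so O(¬authorize_request).
Premise 4, O(¬recuse_self → authorize_request), contraposes to O(¬authorize_request → recuse_self); with O(¬authorize_request) we get O(recuse_self).
Premise 8, O(update_directive → ¬recuse_self), contraposes to O(recuse_self → ¬update_directive); with O(recuse_self) we get O(¬update_directive).
From O(¬update_directive) and premise 12, O(¬update_directive → ping_server), we obtain O(ping_server).
Premises 2, 5, 6, 10 do not contribute to this derivation.
Hence ping_server is obligatory.

Obligatory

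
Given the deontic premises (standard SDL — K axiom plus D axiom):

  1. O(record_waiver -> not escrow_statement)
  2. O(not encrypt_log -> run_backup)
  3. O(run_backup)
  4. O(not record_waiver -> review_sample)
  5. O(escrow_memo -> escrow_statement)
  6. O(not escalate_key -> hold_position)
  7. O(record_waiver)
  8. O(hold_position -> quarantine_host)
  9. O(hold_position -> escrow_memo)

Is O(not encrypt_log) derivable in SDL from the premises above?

Premise 2 is O(not encrypt_log -> run_backup); even if O(run_backup) held, inferring O(not encrypt_log) would be affirming the consequent — invalid.
No other premise forces O(not encrypt_log). An ideal world satisfying every premise can still have not encrypt_log false, so O(not encrypt_log) is not derivable.

No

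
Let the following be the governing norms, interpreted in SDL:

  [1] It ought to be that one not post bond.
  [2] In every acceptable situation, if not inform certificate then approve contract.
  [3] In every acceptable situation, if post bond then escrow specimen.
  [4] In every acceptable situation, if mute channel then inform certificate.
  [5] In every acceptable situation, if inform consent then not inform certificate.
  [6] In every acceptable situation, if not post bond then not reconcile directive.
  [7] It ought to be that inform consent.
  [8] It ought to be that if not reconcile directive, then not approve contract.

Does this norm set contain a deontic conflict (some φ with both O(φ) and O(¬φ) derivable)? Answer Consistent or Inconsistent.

Inconsistent

Premise 1 gives O(¬post_bond).
From O(¬post_bond) and premise 6, O(¬post_bond → ¬reconcile_directive), we obtain O(¬reconcile_directive).
With premise 8, O(¬reconcile_directive → ¬approve_contract), the K-axiom yields O(¬approve_contract).
Premise 2 is O(¬inform_certificate → approve_contract); contrapositively O(¬approve_contract → inform_certificate). Since O(¬approve_contract) holds, K gives O(inform_certificate).
Premise 5 is O(inform_consent → ¬inform_certificate); contrapositively O(inform_certificate → ¬inform_consent). Since O(inform_certificate) holds, K gives O(¬inform_consent).
However, premise 7 gives O(inform_consent).
We now have both O(¬inform_consent) and O(inform_consent) — inform_consent is simultaneously obligatory and forbidden, violating the D-axiom.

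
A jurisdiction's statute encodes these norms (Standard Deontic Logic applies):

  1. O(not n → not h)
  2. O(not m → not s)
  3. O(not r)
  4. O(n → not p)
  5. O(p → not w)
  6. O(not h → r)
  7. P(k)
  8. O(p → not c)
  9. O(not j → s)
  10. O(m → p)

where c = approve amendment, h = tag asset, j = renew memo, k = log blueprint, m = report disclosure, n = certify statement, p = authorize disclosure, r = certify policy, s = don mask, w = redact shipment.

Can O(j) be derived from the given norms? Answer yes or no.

Yes

Premise 3 gives O(not r).
The contrapositive of premise 6 (O(not h → r)) is O(not r → h), and O(not r) is already established, so O(h).
Premise 1, O(not n → not h), contraposes to O(h → n); with O(h) we get O(n).
Applying K to premise 4 (O(n → not p)) and O(n) yields O(not p).
The contrapositive of premise 10 (O(m → p)) is O(not p → not m), and O(not p) is already established, so O(not m).
Applying K to premise 2 (O(not m → not s)) and O(not m) yields O(not s).
Premise 9, O(not j → s), contraposes to O(not s → j); with O(not s) we get O(j).
Premises 5, 7, 8 do not contribute to this derivation.
So O(j) follows.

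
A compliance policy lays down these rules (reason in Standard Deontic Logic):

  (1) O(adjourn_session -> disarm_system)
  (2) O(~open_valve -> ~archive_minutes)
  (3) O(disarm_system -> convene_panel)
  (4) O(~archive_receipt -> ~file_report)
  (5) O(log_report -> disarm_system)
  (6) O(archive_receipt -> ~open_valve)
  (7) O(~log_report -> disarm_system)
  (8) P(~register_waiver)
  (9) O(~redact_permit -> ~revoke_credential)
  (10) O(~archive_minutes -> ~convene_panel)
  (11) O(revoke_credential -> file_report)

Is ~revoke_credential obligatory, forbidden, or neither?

Obligatory

By case analysis on log_report: premise 5 gives O(log_report -> disarm_system) and premise 7 gives O(~log_report -> disarm_system), so O(disarm_system) either way.
Premise 3 is O(disarm_system -> convene_panel); since O(disarm_system), deontic closure gives O(convene_panel).
Premise 10 is O(~archive_minutes -> ~convene_panel); contrapositively O(convene_panel -> archive_minutes). Since O(convene_panel) holds, K gives O(archive_minutes).
Premise 2, O(~open_valve -> ~archive_minutes), contraposes to O(archive_minutes -> open_valve); with O(archive_minutes) we get O(open_valve).
Premise 6 is O(archive_receipt -> ~open_valve); contrapositively O(open_valve -> ~archive_receipt). Since O(open_valve) holds, K gives O(~archive_receipt).
Premise 4 is O(~archive_receipt -> ~file_report); since O(~archive_receipt), deontic closure gives O(~file_report).
Premise 11, O(revoke_credential -> file_report), contraposes to O(~file_report -> ~revoke_credential); with O(~file_report) we get O(~revoke_credential).
Premises 1, 8, 9 do not contribute to this derivation.
Hence ~revoke_credential is obligatory.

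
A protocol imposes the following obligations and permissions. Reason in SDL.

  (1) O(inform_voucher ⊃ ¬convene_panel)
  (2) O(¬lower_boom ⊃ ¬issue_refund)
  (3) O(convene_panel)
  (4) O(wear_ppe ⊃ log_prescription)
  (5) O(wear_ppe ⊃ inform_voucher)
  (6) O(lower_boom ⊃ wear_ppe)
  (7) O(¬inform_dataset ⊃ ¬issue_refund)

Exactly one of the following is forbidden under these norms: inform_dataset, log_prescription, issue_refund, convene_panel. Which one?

From premise 3 we have O(convene_panel).
Premise 1, O(inform_voucher ⊃ ¬convene_panel), contraposes to O(convene_panel ⊃ ¬inform_voucher); with O(convene_panel) we get O(¬inform_voucher).
The contrapositive of premise 5 (O(wear_ppe ⊃ inform_voucher)) is O(¬inform_voucher ⊃ ¬wear_ppe), and O(¬inform_voucher) is already established, so O(¬wear_ppe).
Premise 6, O(lower_boom ⊃ wear_ppe), contraposes to O(¬wear_ppe ⊃ ¬lower_boom); with O(¬wear_ppe) we get O(¬lower_boom).
From O(¬lower_boom) and premise 2, O(¬lower_boom ⊃ ¬issue_refund), we obtain O(¬issue_refund).
So O(¬issue_refund) holds, i.e. issue_refund is forbidden. None of the other listed options is forbidden under the premises.

issue_refund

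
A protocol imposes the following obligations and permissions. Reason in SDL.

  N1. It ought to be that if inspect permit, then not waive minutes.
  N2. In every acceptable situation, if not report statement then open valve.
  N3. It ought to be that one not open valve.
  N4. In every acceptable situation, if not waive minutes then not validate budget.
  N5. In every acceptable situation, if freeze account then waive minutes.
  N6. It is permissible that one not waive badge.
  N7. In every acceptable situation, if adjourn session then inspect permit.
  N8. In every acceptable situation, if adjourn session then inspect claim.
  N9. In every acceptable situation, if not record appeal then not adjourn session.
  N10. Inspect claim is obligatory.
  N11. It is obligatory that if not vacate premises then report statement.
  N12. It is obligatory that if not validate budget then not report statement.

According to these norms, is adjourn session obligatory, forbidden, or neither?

From premise 3 we have O(¬open_valve).
The contrapositive of premise 2 (O(¬report_statement → open_valve)) is O(¬open_valve → report_statement), and O(¬open_valve) is already established, so O(report_statement).
The contrapositive of premise 12 (O(¬validate_budget → ¬report_statement)) is O(report_statement → validate_budget), and O(report_statement) is already established, so O(validate_budget).
The contrapositive of premise 4 (O(¬waive_minutes → ¬validate_budget)) is O(validate_budget → waive_minutes), and O(validate_budget) is already established, so O(waive_minutes).
The contrapositive of premise 1 (O(inspect_permit → ¬waive_minutes)) is O(waive_minutes → ¬inspect_permit), and O(waive_minutes) is already established, so O(¬inspect_permit).
Premise 7 is O(adjourn_session → inspect_permit); contrapositively O(¬inspect_permit → ¬adjourn_session). Since O(¬inspect_permit) holds, K gives O(¬adjourn_session).
Premises 5, 6, 8, 9, 10, 11 do not contribute to this derivation.
Thus O(¬adjourn_session), which is F(adjourn_session): adjourn_session is forbidden.

Forbidden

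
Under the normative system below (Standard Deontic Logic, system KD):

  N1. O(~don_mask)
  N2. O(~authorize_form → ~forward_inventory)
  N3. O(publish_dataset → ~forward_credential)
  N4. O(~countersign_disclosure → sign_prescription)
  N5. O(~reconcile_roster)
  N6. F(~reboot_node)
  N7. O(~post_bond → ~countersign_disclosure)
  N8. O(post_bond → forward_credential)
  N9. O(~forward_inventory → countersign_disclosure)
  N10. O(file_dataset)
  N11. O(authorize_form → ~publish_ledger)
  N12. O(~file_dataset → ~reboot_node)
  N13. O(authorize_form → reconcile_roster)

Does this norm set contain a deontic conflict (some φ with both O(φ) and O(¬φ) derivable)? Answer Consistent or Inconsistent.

Premise 12 is O(~file_dataset → ~reboot_node), but O(~file_dataset) is not derivable from the premises, so it does not yield O(~reboot_node).
So O(~reboot_node) is not derivable, and the apparent clash with O(reboot_node) does not arise.
A world satisfying every obligation exists (e.g. authorize_form=false, countersign_disclosure=true, don_mask=false, file_dataset=true, forward_credential=true, forward_inventory=false, post_bond=true, publish_dataset=false, publish_ledger=false, reboot_node=true, reconcile_roster=false, sign_prescription=false); no atom is both obligatory and forbidden, so the set is consistent.

Consistent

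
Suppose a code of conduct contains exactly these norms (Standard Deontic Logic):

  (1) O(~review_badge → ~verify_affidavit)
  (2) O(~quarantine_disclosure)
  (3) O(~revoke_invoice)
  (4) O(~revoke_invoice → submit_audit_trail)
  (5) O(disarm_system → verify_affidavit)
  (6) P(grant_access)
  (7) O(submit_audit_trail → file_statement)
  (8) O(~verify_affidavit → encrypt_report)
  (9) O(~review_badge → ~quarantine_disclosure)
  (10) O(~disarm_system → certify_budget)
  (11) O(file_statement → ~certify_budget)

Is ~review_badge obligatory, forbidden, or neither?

Premise 3 states O(~revoke_invoice) outright.
Applying K to premise 4 (O(~revoke_invoice → submit_audit_trail)) and O(~revoke_invoice) yields O(submit_audit_trail).
Applying K to premise 7 (O(submit_audit_trail → file_statement)) and O(submit_audit_trail) yields O(file_statement).
Premise 11 is O(file_statement → ~certify_budget); since O(file_statement), deontic closure gives O(~certify_budget).
Premise 10 is O(~disarm_system → certify_budget); contrapositively O(~certify_budget → disarm_system). Since O(~certify_budget) holds, K gives O(disarm_system).
Premise 5 is O(disarm_system → verify_affidavit); since O(disarm_system), deontic closure gives O(verify_affidavit).
The contrapositive of premise 1 (O(~review_badge → ~verify_affidavit)) is O(verify_affidavit → review_badge), and O(verify_affidavit) is already established, so O(review_badge).
Premises 2, 6, 8, 9 do not contribute to this derivation.
Thus O(review_badge), which is F(~review_badge): ~review_badge is forbidden.

Forbidden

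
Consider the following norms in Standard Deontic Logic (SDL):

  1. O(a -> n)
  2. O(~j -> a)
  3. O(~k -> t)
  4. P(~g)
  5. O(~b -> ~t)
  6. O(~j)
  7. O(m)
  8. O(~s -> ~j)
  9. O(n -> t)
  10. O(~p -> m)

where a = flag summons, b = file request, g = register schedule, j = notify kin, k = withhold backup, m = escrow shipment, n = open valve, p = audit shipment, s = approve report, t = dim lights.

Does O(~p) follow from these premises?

No

Premise 10 is O(~p -> m); even if O(m) held, inferring O(~p) would be affirming the consequent — invalid.
No other premise forces O(~p). An ideal world satisfying every premise can still have ~p false, so O(~p) is not derivable.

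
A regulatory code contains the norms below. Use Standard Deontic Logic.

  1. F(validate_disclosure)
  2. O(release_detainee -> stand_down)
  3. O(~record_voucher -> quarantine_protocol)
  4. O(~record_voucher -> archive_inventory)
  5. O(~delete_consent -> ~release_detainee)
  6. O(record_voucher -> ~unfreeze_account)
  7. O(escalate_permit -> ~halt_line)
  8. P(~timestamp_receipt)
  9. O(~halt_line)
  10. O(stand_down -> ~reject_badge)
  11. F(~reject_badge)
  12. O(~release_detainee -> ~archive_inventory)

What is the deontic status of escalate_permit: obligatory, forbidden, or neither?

Neither

Premise 7 is O(escalate_permit -> ~halt_line); even if O(~halt_line) held, inferring O(escalate_permit) would be affirming the consequent — invalid.
No premise or chain of K-axiom applications forces O(escalate_permit), and none forces O(~escalate_permit). So escalate_permit is neither obligatory nor forbidden under these norms.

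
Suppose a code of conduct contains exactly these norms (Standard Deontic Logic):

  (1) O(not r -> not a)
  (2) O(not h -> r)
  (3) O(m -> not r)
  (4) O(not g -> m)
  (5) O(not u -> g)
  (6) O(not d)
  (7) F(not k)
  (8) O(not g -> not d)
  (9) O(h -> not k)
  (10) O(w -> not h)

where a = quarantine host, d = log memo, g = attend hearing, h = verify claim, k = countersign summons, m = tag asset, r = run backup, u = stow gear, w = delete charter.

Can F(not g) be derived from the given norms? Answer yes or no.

Premise 7 is F(not k), i.e. O(k).
Premise 9, O(h -> not k), contraposes to O(k -> not h); with O(k) we get O(not h).
Premise 2 is O(not h -> r); since O(not h), deontic closure gives O(r).
The contrapositive of premise 3 (O(m -> not r)) is O(r -> not m), and O(r) is already established, so O(not m).
The contrapositive of premise 4 (O(not g -> m)) is O(not m -> g), and O(not m) is already established, so O(g).
Premises 1, 5, 6, 8, 10 do not contribute to this derivation.
So O(g) holds, i.e. F(not g). The claim follows.

Yes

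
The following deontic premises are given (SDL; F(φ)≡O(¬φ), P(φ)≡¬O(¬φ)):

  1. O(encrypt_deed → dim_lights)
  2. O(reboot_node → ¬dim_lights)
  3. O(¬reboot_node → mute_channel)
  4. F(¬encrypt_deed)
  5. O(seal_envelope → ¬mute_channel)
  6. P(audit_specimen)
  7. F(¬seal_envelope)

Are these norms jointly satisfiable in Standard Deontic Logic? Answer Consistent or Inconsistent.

Inconsistent

F(¬seal_envelope) at premise 7 means O(seal_envelope).
Premise 5 is O(seal_envelope → ¬mute_channel); since O(seal_envelope), deontic closure gives O(¬mute_channel).
Premise 3 is O(¬reboot_node → mute_channel); contrapositively O(¬mute_channel → reboot_node). Since O(¬mute_channel) holds, K gives O(reboot_node).
Premise 2 is O(reboot_node → ¬dim_lights); since O(reboot_node), deontic closure gives O(¬dim_lights).
Premise 1 is O(encrypt_deed → dim_lights); contrapositively O(¬dim_lights → ¬encrypt_deed). Since O(¬dim_lights) holds, K gives O(¬encrypt_deed).
Yet premise 4 is F(¬encrypt_deed), i.e. O(encrypt_deed).
We now have both O(¬encrypt_deed) and O(encrypt_deed) — encrypt_deed is simultaneously obligatory and forbidden, violating the D-axiom.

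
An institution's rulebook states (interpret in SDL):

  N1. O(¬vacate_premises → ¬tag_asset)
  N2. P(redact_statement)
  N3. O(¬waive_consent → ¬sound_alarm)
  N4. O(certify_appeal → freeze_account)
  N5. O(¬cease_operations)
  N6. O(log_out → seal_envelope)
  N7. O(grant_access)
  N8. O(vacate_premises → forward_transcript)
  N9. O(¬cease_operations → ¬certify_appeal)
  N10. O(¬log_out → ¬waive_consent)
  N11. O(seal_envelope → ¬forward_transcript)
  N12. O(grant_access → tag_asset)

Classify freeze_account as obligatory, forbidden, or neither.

Neither

Premise 4 is O(certify_appeal → freeze_account), but O(certify_appeal) is not derivable from the premises, so it does not yield O(freeze_account).
No premise or chain of K-axiom applications forces O(freeze_account), and none forces O(¬freeze_account). So freeze_account is neither obligatory nor forbidden under these norms.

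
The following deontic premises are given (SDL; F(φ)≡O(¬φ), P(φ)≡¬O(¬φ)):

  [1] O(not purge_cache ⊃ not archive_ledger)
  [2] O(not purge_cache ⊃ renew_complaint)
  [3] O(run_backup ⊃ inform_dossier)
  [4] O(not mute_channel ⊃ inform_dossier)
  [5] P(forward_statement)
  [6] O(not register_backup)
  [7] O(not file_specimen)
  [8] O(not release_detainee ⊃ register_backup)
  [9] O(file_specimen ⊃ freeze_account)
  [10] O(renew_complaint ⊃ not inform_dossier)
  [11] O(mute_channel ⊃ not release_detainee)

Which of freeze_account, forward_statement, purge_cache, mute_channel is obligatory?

purge_cache

From premise 6 we have O(not register_backup).
The contrapositive of premise 8 (O(not release_detainee ⊃ register_backup)) is O(not register_backup ⊃ release_detainee), and O(not register_backup) is already established, so O(release_detainee).
The contrapositive of premise 11 (O(mute_channel ⊃ not release_detainee)) is O(release_detainee ⊃ not mute_channel), and O(release_detainee) is already established, so O(not mute_channel).
With premise 4, O(not mute_channel ⊃ inform_dossier), the K-axiom yields O(inform_dossier).
The contrapositive of premise 10 (O(renew_complaint ⊃ not inform_dossier)) is O(inform_dossier ⊃ not renew_complaint), and O(inform_dossier) is already established, so O(not renew_complaint).
Premise 2, O(not purge_cache ⊃ renew_complaint), contraposes to O(not renew_complaint ⊃ purge_cache); with O(not renew_complaint) we get O(purge_cache).
So O(purge_cache) holds — purge_cache is obligatory. None of the other listed options is made obligatory by any chain of premises.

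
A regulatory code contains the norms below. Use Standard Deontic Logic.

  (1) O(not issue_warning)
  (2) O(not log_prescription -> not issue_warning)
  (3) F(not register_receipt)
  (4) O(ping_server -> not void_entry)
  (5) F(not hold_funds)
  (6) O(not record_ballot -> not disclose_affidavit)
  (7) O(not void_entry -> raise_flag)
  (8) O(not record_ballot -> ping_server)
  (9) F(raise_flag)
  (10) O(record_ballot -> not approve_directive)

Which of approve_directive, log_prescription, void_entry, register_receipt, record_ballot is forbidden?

approve_directive

Premise 9, F(raise_flag), is equivalent to O(not raise_flag).
Premise 7 is O(not void_entry -> raise_flag); contrapositively O(not raise_flag -> void_entry). Since O(not raise_flag) holds, K gives O(void_entry).
Premise 4 is O(ping_server -> not void_entry); contrapositively O(void_entry -> not ping_server). Since O(void_entry) holds, K gives O(not ping_server).
Premise 8, O(not record_ballot -> ping_server), contraposes to O(not ping_server -> record_ballot); with O(not ping_server) we get O(record_ballot).
Applying K to premise 10 (O(record_ballot -> not approve_directive)) and O(record_ballot) yields O(not approve_directive).
So O(not approve_directive) holds, i.e. approve_directive is forbidden. None of the other listed options is forbidden under the premises.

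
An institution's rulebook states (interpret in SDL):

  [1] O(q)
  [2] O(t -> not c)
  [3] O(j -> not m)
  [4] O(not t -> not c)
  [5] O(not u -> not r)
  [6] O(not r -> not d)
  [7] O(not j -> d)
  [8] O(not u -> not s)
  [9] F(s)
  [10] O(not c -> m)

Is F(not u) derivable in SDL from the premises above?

Premises 2 and 4 cover both cases: O(t -> not c) and O(not t -> not c). Since t ∨ not t is a tautology, O(not c) follows.
From O(not c) and premise 10, O(not c -> m), we obtain O(m).
Premise 3, O(j -> not m), contraposes to O(m -> not j); with O(m) we get O(not j).
From O(not j) and premise 7, O(not j -> d), we obtain O(d).
The contrapositive of premise 6 (O(not r -> not d)) is O(d -> r), and O(d) is already established, so O(r).
Premise 5, O(not u -> not r), contraposes to O(r -> u); with O(r) we get O(u).
Premises 1, 8, 9 do not contribute to this derivation.
So O(u) holds, i.e. F(not u). The claim follows.

Yes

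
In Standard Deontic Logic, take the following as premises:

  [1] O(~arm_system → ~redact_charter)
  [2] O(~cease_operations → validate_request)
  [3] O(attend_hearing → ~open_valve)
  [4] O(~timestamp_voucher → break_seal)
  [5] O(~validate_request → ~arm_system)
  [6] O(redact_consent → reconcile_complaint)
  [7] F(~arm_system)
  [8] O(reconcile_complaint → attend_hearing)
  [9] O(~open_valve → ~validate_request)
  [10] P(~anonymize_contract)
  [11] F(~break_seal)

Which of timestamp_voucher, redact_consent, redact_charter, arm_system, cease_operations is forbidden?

redact_consent

Premise 7 is F(~arm_system), i.e. O(arm_system).
The contrapositive of premise 5 (O(~validate_request → ~arm_system)) is O(arm_system → validate_request), and O(arm_system) is already established, so O(validate_request).
The contrapositive of premise 9 (O(~open_valve → ~validate_request)) is O(validate_request → open_valve), and O(validate_request) is already established, so O(open_valve).
The contrapositive of premise 3 (O(attend_hearing → ~open_valve)) is O(open_valve → ~attend_hearing), and O(open_valve) is already established, so O(~attend_hearing).
The contrapositive of premise 8 (O(reconcile_complaint → attend_hearing)) is O(~attend_hearing → ~reconcile_complaint), and O(~attend_hearing) is already established, so O(~reconcile_complaint).
Premise 6, O(redact_consent → reconcile_complaint), contraposes to O(~reconcile_complaint → ~redact_consent); with O(~reconcile_complaint) we get O(~redact_consent).
So O(~redact_consent) holds, i.e. redact_consent is forbidden. None of the other listed options is forbidden under the premises.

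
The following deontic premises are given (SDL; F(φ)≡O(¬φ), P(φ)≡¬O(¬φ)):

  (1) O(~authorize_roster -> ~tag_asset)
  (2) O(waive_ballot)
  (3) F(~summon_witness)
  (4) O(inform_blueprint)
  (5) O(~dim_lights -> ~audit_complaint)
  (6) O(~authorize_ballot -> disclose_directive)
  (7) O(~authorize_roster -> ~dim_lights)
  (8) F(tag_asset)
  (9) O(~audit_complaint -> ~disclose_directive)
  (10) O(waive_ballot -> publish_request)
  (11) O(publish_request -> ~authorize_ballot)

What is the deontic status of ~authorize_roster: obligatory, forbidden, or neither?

Forbidden

From premise 2 we have O(waive_ballot).
With premise 10, O(waive_ballot -> publish_request), the K-axiom yields O(publish_request).
With premise 11, O(publish_request -> ~authorize_ballot), the K-axiom yields O(~authorize_ballot).
Applying K to premise 6 (O(~authorize_ballot -> disclose_directive)) and O(~authorize_ballot) yields O(disclose_directive).
The contrapositive of premise 9 (O(~audit_complaint -> ~disclose_directive)) is O(disclose_directive -> audit_complaint), and O(disclose_directive) is already established, so O(audit_complaint).
Premise 5 is O(~dim_lights -> ~audit_complaint); contrapositively O(audit_complaint -> dim_lights). Since O(audit_complaint) holds, K gives O(dim_lights).
Premise 7 is O(~authorize_roster -> ~dim_lights); contrapositively O(dim_lights -> authorize_roster). Since O(dim_lights) holds, K gives O(authorize_roster).
Premises 1, 3, 4, 8 do not contribute to this derivation.
Thus O(authorize_roster), which is F(~authorize_roster): ~authorize_roster is forbidden.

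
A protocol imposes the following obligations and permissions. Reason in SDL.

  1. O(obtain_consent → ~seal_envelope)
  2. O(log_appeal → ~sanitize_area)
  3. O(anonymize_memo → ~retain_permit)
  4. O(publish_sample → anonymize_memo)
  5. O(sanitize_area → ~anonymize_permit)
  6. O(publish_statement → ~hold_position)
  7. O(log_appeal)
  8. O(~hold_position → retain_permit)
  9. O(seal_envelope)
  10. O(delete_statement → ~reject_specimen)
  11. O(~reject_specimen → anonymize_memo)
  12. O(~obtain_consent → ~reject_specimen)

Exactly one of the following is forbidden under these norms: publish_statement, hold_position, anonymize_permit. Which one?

Premise 9 gives O(seal_envelope).
Premise 1, O(obtain_consent → ~seal_envelope), contraposes to O(seal_envelope → ~obtain_consent); with O(seal_envelope) we get O(~obtain_consent).
From O(~obtain_consent) and premise 12, O(~obtain_consent → ~reject_specimen), we obtain O(~reject_specimen).
From O(~reject_specimen) and premise 11, O(~reject_specimen → anonymize_memo), we obtain O(anonymize_memo).
With premise 3, O(anonymize_memo → ~retain_permit), the K-axiom yields O(~retain_permit).
Premise 8 is O(~hold_position → retain_permit); contrapositively O(~retain_permit → hold_position). Since O(~retain_permit) holds, K gives O(hold_position).
Premise 6, O(publish_statement → ~hold_position), contraposes to O(hold_position → ~publish_statement); with O(hold_position) we get O(~publish_statement).
So O(~publish_statement) holds, i.e. publish_statement is forbidden. None of the other listed options is forbidden under the premises.

publish_statement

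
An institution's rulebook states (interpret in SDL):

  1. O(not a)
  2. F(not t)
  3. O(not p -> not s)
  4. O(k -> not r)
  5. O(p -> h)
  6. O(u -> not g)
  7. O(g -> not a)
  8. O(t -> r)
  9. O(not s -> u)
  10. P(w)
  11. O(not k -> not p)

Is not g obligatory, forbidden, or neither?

Obligatory

Premise 2 is F(not t), i.e. O(t).
Premise 8 is O(t -> r); since O(t), deontic closure gives O(r).
The contrapositive of premise 4 (O(k -> not r)) is O(r -> not k), and O(r) is already established, so O(not k).
From O(not k) and premise 11, O(not k -> not p), we obtain O(not p).
Premise 3 is O(not p -> not s); since O(not p), deontic closure gives O(not s).
From O(not s) and premise 9, O(not s -> u), we obtain O(u).
With premise 6, O(u -> not g), the K-axiom yields O(not g).
Premises 1, 5, 7, 10 do not contribute to this derivation.
Hence not g is obligatory.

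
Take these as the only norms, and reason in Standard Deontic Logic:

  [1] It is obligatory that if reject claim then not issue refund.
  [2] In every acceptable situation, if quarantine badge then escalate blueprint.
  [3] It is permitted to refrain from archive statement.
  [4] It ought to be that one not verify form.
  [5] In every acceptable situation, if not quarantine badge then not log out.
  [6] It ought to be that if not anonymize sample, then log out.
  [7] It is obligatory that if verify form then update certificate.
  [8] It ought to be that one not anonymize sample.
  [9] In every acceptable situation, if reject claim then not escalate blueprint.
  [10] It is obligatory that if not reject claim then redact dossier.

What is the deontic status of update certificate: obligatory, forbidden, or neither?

Premise 7 is O(verify_form → update_certificate), but O(verify_form) is not derivable from the premises, so it does not yield O(update_certificate).
No premise or chain of K-axiom applications forces O(update_certificate), and none forces O(¬update_certificate). So update_certificate is neither obligatory nor forbidden under these norms.

Neither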